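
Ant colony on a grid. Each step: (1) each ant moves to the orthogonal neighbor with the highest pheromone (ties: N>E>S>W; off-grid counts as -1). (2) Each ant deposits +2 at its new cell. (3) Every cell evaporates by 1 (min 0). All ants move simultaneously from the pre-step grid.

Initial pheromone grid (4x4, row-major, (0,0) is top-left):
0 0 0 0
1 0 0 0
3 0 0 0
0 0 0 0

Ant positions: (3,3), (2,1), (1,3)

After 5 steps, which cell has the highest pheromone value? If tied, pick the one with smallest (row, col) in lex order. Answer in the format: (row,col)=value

Answer: (0,3)=5

Derivation:
Step 1: ant0:(3,3)->N->(2,3) | ant1:(2,1)->W->(2,0) | ant2:(1,3)->N->(0,3)
  grid max=4 at (2,0)
Step 2: ant0:(2,3)->N->(1,3) | ant1:(2,0)->N->(1,0) | ant2:(0,3)->S->(1,3)
  grid max=3 at (1,3)
Step 3: ant0:(1,3)->N->(0,3) | ant1:(1,0)->S->(2,0) | ant2:(1,3)->N->(0,3)
  grid max=4 at (2,0)
Step 4: ant0:(0,3)->S->(1,3) | ant1:(2,0)->N->(1,0) | ant2:(0,3)->S->(1,3)
  grid max=5 at (1,3)
Step 5: ant0:(1,3)->N->(0,3) | ant1:(1,0)->S->(2,0) | ant2:(1,3)->N->(0,3)
  grid max=5 at (0,3)
Final grid:
  0 0 0 5
  0 0 0 4
  4 0 0 0
  0 0 0 0
Max pheromone 5 at (0,3)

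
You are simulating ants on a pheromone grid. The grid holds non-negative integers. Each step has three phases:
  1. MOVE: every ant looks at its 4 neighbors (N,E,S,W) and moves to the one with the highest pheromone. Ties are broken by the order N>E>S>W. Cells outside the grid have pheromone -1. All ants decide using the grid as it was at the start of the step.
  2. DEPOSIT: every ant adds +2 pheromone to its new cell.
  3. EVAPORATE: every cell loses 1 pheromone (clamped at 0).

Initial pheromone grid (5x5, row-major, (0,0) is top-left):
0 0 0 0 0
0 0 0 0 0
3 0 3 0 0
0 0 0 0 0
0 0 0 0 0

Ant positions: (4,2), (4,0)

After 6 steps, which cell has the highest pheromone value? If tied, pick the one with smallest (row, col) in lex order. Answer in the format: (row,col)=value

Answer: (2,0)=3

Derivation:
Step 1: ant0:(4,2)->N->(3,2) | ant1:(4,0)->N->(3,0)
  grid max=2 at (2,0)
Step 2: ant0:(3,2)->N->(2,2) | ant1:(3,0)->N->(2,0)
  grid max=3 at (2,0)
Step 3: ant0:(2,2)->N->(1,2) | ant1:(2,0)->N->(1,0)
  grid max=2 at (2,0)
Step 4: ant0:(1,2)->S->(2,2) | ant1:(1,0)->S->(2,0)
  grid max=3 at (2,0)
Step 5: ant0:(2,2)->N->(1,2) | ant1:(2,0)->N->(1,0)
  grid max=2 at (2,0)
Step 6: ant0:(1,2)->S->(2,2) | ant1:(1,0)->S->(2,0)
  grid max=3 at (2,0)
Final grid:
  0 0 0 0 0
  0 0 0 0 0
  3 0 3 0 0
  0 0 0 0 0
  0 0 0 0 0
Max pheromone 3 at (2,0)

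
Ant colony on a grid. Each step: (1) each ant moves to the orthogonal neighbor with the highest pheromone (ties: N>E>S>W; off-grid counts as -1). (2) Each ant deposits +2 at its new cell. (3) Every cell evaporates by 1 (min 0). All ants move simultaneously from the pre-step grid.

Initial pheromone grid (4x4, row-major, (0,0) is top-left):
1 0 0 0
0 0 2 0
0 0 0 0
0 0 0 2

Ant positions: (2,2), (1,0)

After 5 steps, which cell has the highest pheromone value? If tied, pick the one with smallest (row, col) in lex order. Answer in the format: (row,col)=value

Answer: (1,2)=5

Derivation:
Step 1: ant0:(2,2)->N->(1,2) | ant1:(1,0)->N->(0,0)
  grid max=3 at (1,2)
Step 2: ant0:(1,2)->N->(0,2) | ant1:(0,0)->E->(0,1)
  grid max=2 at (1,2)
Step 3: ant0:(0,2)->S->(1,2) | ant1:(0,1)->E->(0,2)
  grid max=3 at (1,2)
Step 4: ant0:(1,2)->N->(0,2) | ant1:(0,2)->S->(1,2)
  grid max=4 at (1,2)
Step 5: ant0:(0,2)->S->(1,2) | ant1:(1,2)->N->(0,2)
  grid max=5 at (1,2)
Final grid:
  0 0 4 0
  0 0 5 0
  0 0 0 0
  0 0 0 0
Max pheromone 5 at (1,2)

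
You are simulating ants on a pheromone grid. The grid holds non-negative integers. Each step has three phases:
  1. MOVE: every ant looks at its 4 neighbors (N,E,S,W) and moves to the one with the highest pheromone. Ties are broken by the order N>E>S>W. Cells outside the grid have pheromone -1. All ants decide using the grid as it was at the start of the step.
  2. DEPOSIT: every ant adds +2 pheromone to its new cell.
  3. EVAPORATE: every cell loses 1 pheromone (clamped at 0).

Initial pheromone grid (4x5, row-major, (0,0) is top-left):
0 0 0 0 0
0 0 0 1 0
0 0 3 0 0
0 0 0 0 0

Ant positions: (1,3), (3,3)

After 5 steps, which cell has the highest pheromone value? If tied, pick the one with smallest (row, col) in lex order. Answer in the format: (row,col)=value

Answer: (2,2)=2

Derivation:
Step 1: ant0:(1,3)->N->(0,3) | ant1:(3,3)->N->(2,3)
  grid max=2 at (2,2)
Step 2: ant0:(0,3)->E->(0,4) | ant1:(2,3)->W->(2,2)
  grid max=3 at (2,2)
Step 3: ant0:(0,4)->S->(1,4) | ant1:(2,2)->N->(1,2)
  grid max=2 at (2,2)
Step 4: ant0:(1,4)->N->(0,4) | ant1:(1,2)->S->(2,2)
  grid max=3 at (2,2)
Step 5: ant0:(0,4)->S->(1,4) | ant1:(2,2)->N->(1,2)
  grid max=2 at (2,2)
Final grid:
  0 0 0 0 0
  0 0 1 0 1
  0 0 2 0 0
  0 0 0 0 0
Max pheromone 2 at (2,2)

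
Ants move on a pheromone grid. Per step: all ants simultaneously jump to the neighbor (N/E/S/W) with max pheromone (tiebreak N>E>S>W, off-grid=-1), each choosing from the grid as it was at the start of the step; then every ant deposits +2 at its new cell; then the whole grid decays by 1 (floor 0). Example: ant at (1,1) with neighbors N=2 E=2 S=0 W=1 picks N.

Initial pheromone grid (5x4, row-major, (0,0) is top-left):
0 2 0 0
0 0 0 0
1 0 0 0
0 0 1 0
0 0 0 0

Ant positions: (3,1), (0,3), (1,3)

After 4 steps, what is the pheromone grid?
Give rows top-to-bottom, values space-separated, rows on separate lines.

After step 1: ants at (3,2),(1,3),(0,3)
  0 1 0 1
  0 0 0 1
  0 0 0 0
  0 0 2 0
  0 0 0 0
After step 2: ants at (2,2),(0,3),(1,3)
  0 0 0 2
  0 0 0 2
  0 0 1 0
  0 0 1 0
  0 0 0 0
After step 3: ants at (3,2),(1,3),(0,3)
  0 0 0 3
  0 0 0 3
  0 0 0 0
  0 0 2 0
  0 0 0 0
After step 4: ants at (2,2),(0,3),(1,3)
  0 0 0 4
  0 0 0 4
  0 0 1 0
  0 0 1 0
  0 0 0 0

0 0 0 4
0 0 0 4
0 0 1 0
0 0 1 0
0 0 0 0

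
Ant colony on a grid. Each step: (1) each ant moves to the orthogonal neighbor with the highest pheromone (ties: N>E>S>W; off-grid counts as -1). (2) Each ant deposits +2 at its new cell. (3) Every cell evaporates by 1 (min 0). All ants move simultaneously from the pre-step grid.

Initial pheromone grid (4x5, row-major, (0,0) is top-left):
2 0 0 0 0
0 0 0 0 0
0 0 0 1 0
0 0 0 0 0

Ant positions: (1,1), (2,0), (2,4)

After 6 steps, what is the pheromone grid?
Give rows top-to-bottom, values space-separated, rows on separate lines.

After step 1: ants at (0,1),(1,0),(2,3)
  1 1 0 0 0
  1 0 0 0 0
  0 0 0 2 0
  0 0 0 0 0
After step 2: ants at (0,0),(0,0),(1,3)
  4 0 0 0 0
  0 0 0 1 0
  0 0 0 1 0
  0 0 0 0 0
After step 3: ants at (0,1),(0,1),(2,3)
  3 3 0 0 0
  0 0 0 0 0
  0 0 0 2 0
  0 0 0 0 0
After step 4: ants at (0,0),(0,0),(1,3)
  6 2 0 0 0
  0 0 0 1 0
  0 0 0 1 0
  0 0 0 0 0
After step 5: ants at (0,1),(0,1),(2,3)
  5 5 0 0 0
  0 0 0 0 0
  0 0 0 2 0
  0 0 0 0 0
After step 6: ants at (0,0),(0,0),(1,3)
  8 4 0 0 0
  0 0 0 1 0
  0 0 0 1 0
  0 0 0 0 0

8 4 0 0 0
0 0 0 1 0
0 0 0 1 0
0 0 0 0 0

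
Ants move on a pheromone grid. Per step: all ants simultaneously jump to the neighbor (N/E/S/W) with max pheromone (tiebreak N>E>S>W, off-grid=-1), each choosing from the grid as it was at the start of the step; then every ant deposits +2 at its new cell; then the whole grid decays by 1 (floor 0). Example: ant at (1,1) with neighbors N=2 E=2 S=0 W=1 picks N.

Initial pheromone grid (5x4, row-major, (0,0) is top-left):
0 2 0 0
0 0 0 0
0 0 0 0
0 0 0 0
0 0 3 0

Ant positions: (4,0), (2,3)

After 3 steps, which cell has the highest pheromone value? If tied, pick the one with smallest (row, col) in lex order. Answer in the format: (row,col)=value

Step 1: ant0:(4,0)->N->(3,0) | ant1:(2,3)->N->(1,3)
  grid max=2 at (4,2)
Step 2: ant0:(3,0)->N->(2,0) | ant1:(1,3)->N->(0,3)
  grid max=1 at (0,3)
Step 3: ant0:(2,0)->N->(1,0) | ant1:(0,3)->S->(1,3)
  grid max=1 at (1,0)
Final grid:
  0 0 0 0
  1 0 0 1
  0 0 0 0
  0 0 0 0
  0 0 0 0
Max pheromone 1 at (1,0)

Answer: (1,0)=1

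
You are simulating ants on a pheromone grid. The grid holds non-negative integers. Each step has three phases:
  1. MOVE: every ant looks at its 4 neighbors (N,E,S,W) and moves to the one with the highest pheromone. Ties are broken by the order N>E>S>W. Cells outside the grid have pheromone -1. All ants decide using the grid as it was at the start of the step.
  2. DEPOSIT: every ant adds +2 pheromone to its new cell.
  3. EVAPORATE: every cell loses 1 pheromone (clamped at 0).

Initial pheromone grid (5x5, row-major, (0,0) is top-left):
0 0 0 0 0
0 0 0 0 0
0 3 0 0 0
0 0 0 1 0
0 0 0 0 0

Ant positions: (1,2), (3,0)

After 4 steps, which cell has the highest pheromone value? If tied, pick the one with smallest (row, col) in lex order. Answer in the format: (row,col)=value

Answer: (2,1)=3

Derivation:
Step 1: ant0:(1,2)->N->(0,2) | ant1:(3,0)->N->(2,0)
  grid max=2 at (2,1)
Step 2: ant0:(0,2)->E->(0,3) | ant1:(2,0)->E->(2,1)
  grid max=3 at (2,1)
Step 3: ant0:(0,3)->E->(0,4) | ant1:(2,1)->N->(1,1)
  grid max=2 at (2,1)
Step 4: ant0:(0,4)->S->(1,4) | ant1:(1,1)->S->(2,1)
  grid max=3 at (2,1)
Final grid:
  0 0 0 0 0
  0 0 0 0 1
  0 3 0 0 0
  0 0 0 0 0
  0 0 0 0 0
Max pheromone 3 at (2,1)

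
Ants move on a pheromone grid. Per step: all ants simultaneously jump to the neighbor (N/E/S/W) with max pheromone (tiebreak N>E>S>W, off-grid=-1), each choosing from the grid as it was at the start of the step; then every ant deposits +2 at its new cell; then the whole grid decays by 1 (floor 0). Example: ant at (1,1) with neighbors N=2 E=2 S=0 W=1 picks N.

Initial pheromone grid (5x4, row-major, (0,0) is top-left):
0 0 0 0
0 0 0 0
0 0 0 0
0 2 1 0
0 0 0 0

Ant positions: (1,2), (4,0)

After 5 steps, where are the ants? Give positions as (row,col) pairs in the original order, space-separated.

Step 1: ant0:(1,2)->N->(0,2) | ant1:(4,0)->N->(3,0)
  grid max=1 at (0,2)
Step 2: ant0:(0,2)->E->(0,3) | ant1:(3,0)->E->(3,1)
  grid max=2 at (3,1)
Step 3: ant0:(0,3)->S->(1,3) | ant1:(3,1)->N->(2,1)
  grid max=1 at (1,3)
Step 4: ant0:(1,3)->N->(0,3) | ant1:(2,1)->S->(3,1)
  grid max=2 at (3,1)
Step 5: ant0:(0,3)->S->(1,3) | ant1:(3,1)->N->(2,1)
  grid max=1 at (1,3)

(1,3) (2,1)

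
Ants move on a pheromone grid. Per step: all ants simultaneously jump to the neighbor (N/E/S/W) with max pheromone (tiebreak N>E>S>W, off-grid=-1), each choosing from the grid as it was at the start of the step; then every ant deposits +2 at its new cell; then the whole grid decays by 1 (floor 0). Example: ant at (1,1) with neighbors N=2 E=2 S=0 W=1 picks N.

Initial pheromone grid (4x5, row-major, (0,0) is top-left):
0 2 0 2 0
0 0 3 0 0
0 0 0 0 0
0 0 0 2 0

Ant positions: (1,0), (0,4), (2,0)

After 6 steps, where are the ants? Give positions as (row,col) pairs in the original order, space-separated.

Step 1: ant0:(1,0)->N->(0,0) | ant1:(0,4)->W->(0,3) | ant2:(2,0)->N->(1,0)
  grid max=3 at (0,3)
Step 2: ant0:(0,0)->E->(0,1) | ant1:(0,3)->E->(0,4) | ant2:(1,0)->N->(0,0)
  grid max=2 at (0,0)
Step 3: ant0:(0,1)->W->(0,0) | ant1:(0,4)->W->(0,3) | ant2:(0,0)->E->(0,1)
  grid max=3 at (0,0)
Step 4: ant0:(0,0)->E->(0,1) | ant1:(0,3)->E->(0,4) | ant2:(0,1)->W->(0,0)
  grid max=4 at (0,0)
Step 5: ant0:(0,1)->W->(0,0) | ant1:(0,4)->W->(0,3) | ant2:(0,0)->E->(0,1)
  grid max=5 at (0,0)
Step 6: ant0:(0,0)->E->(0,1) | ant1:(0,3)->E->(0,4) | ant2:(0,1)->W->(0,0)
  grid max=6 at (0,0)

(0,1) (0,4) (0,0)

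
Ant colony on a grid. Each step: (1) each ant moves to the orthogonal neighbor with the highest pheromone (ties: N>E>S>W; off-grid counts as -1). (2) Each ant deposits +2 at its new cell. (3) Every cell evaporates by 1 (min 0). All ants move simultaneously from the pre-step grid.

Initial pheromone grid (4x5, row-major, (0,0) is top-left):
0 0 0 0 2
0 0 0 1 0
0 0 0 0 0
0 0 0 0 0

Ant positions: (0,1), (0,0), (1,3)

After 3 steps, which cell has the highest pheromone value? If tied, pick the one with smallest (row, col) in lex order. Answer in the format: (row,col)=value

Answer: (0,3)=5

Derivation:
Step 1: ant0:(0,1)->E->(0,2) | ant1:(0,0)->E->(0,1) | ant2:(1,3)->N->(0,3)
  grid max=1 at (0,1)
Step 2: ant0:(0,2)->E->(0,3) | ant1:(0,1)->E->(0,2) | ant2:(0,3)->E->(0,4)
  grid max=2 at (0,2)
Step 3: ant0:(0,3)->E->(0,4) | ant1:(0,2)->E->(0,3) | ant2:(0,4)->W->(0,3)
  grid max=5 at (0,3)
Final grid:
  0 0 1 5 3
  0 0 0 0 0
  0 0 0 0 0
  0 0 0 0 0
Max pheromone 5 at (0,3)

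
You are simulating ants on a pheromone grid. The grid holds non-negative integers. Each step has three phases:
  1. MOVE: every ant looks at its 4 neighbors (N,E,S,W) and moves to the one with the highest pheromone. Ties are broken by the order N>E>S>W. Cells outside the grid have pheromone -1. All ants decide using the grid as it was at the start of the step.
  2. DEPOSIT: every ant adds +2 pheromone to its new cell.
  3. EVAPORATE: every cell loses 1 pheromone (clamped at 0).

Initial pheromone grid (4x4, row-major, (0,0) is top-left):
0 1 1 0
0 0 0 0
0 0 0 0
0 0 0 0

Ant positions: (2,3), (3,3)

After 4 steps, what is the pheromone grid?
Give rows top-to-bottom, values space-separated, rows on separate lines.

After step 1: ants at (1,3),(2,3)
  0 0 0 0
  0 0 0 1
  0 0 0 1
  0 0 0 0
After step 2: ants at (2,3),(1,3)
  0 0 0 0
  0 0 0 2
  0 0 0 2
  0 0 0 0
After step 3: ants at (1,3),(2,3)
  0 0 0 0
  0 0 0 3
  0 0 0 3
  0 0 0 0
After step 4: ants at (2,3),(1,3)
  0 0 0 0
  0 0 0 4
  0 0 0 4
  0 0 0 0

0 0 0 0
0 0 0 4
0 0 0 4
0 0 0 0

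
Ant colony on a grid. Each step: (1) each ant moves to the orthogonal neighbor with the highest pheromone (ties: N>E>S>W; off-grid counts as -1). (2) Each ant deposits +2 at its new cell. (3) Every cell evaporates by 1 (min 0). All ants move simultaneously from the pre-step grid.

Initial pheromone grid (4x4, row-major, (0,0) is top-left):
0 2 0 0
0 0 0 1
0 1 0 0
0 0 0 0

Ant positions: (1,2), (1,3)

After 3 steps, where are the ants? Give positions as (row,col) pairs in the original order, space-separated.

Step 1: ant0:(1,2)->E->(1,3) | ant1:(1,3)->N->(0,3)
  grid max=2 at (1,3)
Step 2: ant0:(1,3)->N->(0,3) | ant1:(0,3)->S->(1,3)
  grid max=3 at (1,3)
Step 3: ant0:(0,3)->S->(1,3) | ant1:(1,3)->N->(0,3)
  grid max=4 at (1,3)

(1,3) (0,3)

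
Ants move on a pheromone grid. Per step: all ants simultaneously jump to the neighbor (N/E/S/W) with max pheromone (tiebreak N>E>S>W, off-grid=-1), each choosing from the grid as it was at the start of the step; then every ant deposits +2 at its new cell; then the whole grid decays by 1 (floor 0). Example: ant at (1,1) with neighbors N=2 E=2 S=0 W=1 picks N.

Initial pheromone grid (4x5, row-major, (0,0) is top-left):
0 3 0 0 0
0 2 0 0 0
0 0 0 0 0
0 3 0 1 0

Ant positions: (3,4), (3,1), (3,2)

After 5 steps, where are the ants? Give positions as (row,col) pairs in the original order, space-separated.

Step 1: ant0:(3,4)->W->(3,3) | ant1:(3,1)->N->(2,1) | ant2:(3,2)->W->(3,1)
  grid max=4 at (3,1)
Step 2: ant0:(3,3)->N->(2,3) | ant1:(2,1)->S->(3,1) | ant2:(3,1)->N->(2,1)
  grid max=5 at (3,1)
Step 3: ant0:(2,3)->S->(3,3) | ant1:(3,1)->N->(2,1) | ant2:(2,1)->S->(3,1)
  grid max=6 at (3,1)
Step 4: ant0:(3,3)->N->(2,3) | ant1:(2,1)->S->(3,1) | ant2:(3,1)->N->(2,1)
  grid max=7 at (3,1)
Step 5: ant0:(2,3)->S->(3,3) | ant1:(3,1)->N->(2,1) | ant2:(2,1)->S->(3,1)
  grid max=8 at (3,1)

(3,3) (2,1) (3,1)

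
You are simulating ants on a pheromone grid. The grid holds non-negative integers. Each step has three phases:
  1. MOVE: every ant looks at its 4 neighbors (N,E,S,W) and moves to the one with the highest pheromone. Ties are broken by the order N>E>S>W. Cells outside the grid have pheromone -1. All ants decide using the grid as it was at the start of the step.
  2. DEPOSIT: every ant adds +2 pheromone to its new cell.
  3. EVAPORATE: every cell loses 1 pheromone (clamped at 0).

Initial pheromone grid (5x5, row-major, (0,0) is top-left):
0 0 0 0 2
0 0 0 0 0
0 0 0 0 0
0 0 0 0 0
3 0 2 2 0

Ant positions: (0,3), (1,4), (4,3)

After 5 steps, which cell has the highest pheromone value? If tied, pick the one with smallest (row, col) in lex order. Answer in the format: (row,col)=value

Answer: (0,4)=9

Derivation:
Step 1: ant0:(0,3)->E->(0,4) | ant1:(1,4)->N->(0,4) | ant2:(4,3)->W->(4,2)
  grid max=5 at (0,4)
Step 2: ant0:(0,4)->S->(1,4) | ant1:(0,4)->S->(1,4) | ant2:(4,2)->E->(4,3)
  grid max=4 at (0,4)
Step 3: ant0:(1,4)->N->(0,4) | ant1:(1,4)->N->(0,4) | ant2:(4,3)->W->(4,2)
  grid max=7 at (0,4)
Step 4: ant0:(0,4)->S->(1,4) | ant1:(0,4)->S->(1,4) | ant2:(4,2)->E->(4,3)
  grid max=6 at (0,4)
Step 5: ant0:(1,4)->N->(0,4) | ant1:(1,4)->N->(0,4) | ant2:(4,3)->W->(4,2)
  grid max=9 at (0,4)
Final grid:
  0 0 0 0 9
  0 0 0 0 4
  0 0 0 0 0
  0 0 0 0 0
  0 0 3 1 0
Max pheromone 9 at (0,4)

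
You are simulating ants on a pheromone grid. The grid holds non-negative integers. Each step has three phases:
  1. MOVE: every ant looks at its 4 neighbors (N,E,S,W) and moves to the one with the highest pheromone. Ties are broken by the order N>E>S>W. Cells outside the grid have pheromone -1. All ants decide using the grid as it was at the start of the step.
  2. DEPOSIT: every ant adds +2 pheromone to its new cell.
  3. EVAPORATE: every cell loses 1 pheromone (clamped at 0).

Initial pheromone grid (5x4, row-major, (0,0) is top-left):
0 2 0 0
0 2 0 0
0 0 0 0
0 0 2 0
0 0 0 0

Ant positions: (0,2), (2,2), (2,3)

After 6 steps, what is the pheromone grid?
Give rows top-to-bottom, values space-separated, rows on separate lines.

After step 1: ants at (0,1),(3,2),(1,3)
  0 3 0 0
  0 1 0 1
  0 0 0 0
  0 0 3 0
  0 0 0 0
After step 2: ants at (1,1),(2,2),(0,3)
  0 2 0 1
  0 2 0 0
  0 0 1 0
  0 0 2 0
  0 0 0 0
After step 3: ants at (0,1),(3,2),(1,3)
  0 3 0 0
  0 1 0 1
  0 0 0 0
  0 0 3 0
  0 0 0 0
After step 4: ants at (1,1),(2,2),(0,3)
  0 2 0 1
  0 2 0 0
  0 0 1 0
  0 0 2 0
  0 0 0 0
After step 5: ants at (0,1),(3,2),(1,3)
  0 3 0 0
  0 1 0 1
  0 0 0 0
  0 0 3 0
  0 0 0 0
After step 6: ants at (1,1),(2,2),(0,3)
  0 2 0 1
  0 2 0 0
  0 0 1 0
  0 0 2 0
  0 0 0 0

0 2 0 1
0 2 0 0
0 0 1 0
0 0 2 0
0 0 0 0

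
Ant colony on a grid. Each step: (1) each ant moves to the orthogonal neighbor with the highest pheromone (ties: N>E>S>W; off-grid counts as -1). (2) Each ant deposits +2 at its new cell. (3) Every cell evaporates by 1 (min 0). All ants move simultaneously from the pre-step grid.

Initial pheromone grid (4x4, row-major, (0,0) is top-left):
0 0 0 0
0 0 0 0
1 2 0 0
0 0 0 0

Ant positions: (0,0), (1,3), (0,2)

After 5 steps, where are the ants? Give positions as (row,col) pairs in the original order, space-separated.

Step 1: ant0:(0,0)->E->(0,1) | ant1:(1,3)->N->(0,3) | ant2:(0,2)->E->(0,3)
  grid max=3 at (0,3)
Step 2: ant0:(0,1)->E->(0,2) | ant1:(0,3)->S->(1,3) | ant2:(0,3)->S->(1,3)
  grid max=3 at (1,3)
Step 3: ant0:(0,2)->E->(0,3) | ant1:(1,3)->N->(0,3) | ant2:(1,3)->N->(0,3)
  grid max=7 at (0,3)
Step 4: ant0:(0,3)->S->(1,3) | ant1:(0,3)->S->(1,3) | ant2:(0,3)->S->(1,3)
  grid max=7 at (1,3)
Step 5: ant0:(1,3)->N->(0,3) | ant1:(1,3)->N->(0,3) | ant2:(1,3)->N->(0,3)
  grid max=11 at (0,3)

(0,3) (0,3) (0,3)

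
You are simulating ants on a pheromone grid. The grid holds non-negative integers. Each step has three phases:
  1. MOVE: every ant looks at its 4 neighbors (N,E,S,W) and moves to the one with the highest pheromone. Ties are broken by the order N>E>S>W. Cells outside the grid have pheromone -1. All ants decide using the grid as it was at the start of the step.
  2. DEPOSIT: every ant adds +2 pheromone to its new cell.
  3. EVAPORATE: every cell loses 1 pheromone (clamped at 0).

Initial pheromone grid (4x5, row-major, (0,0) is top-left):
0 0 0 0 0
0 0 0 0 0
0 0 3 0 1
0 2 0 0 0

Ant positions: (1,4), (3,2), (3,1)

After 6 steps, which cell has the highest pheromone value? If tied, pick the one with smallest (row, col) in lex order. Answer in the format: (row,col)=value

Step 1: ant0:(1,4)->S->(2,4) | ant1:(3,2)->N->(2,2) | ant2:(3,1)->N->(2,1)
  grid max=4 at (2,2)
Step 2: ant0:(2,4)->N->(1,4) | ant1:(2,2)->W->(2,1) | ant2:(2,1)->E->(2,2)
  grid max=5 at (2,2)
Step 3: ant0:(1,4)->S->(2,4) | ant1:(2,1)->E->(2,2) | ant2:(2,2)->W->(2,1)
  grid max=6 at (2,2)
Step 4: ant0:(2,4)->N->(1,4) | ant1:(2,2)->W->(2,1) | ant2:(2,1)->E->(2,2)
  grid max=7 at (2,2)
Step 5: ant0:(1,4)->S->(2,4) | ant1:(2,1)->E->(2,2) | ant2:(2,2)->W->(2,1)
  grid max=8 at (2,2)
Step 6: ant0:(2,4)->N->(1,4) | ant1:(2,2)->W->(2,1) | ant2:(2,1)->E->(2,2)
  grid max=9 at (2,2)
Final grid:
  0 0 0 0 0
  0 0 0 0 1
  0 6 9 0 1
  0 0 0 0 0
Max pheromone 9 at (2,2)

Answer: (2,2)=9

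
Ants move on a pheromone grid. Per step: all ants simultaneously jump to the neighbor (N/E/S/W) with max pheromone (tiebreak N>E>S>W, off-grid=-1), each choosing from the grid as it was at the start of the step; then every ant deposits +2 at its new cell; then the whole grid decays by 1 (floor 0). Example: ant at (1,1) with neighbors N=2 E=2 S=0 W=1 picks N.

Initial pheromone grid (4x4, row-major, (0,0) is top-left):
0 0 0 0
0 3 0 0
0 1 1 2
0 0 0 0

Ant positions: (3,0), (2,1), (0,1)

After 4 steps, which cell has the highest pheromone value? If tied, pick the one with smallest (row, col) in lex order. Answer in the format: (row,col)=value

Step 1: ant0:(3,0)->N->(2,0) | ant1:(2,1)->N->(1,1) | ant2:(0,1)->S->(1,1)
  grid max=6 at (1,1)
Step 2: ant0:(2,0)->N->(1,0) | ant1:(1,1)->N->(0,1) | ant2:(1,1)->N->(0,1)
  grid max=5 at (1,1)
Step 3: ant0:(1,0)->E->(1,1) | ant1:(0,1)->S->(1,1) | ant2:(0,1)->S->(1,1)
  grid max=10 at (1,1)
Step 4: ant0:(1,1)->N->(0,1) | ant1:(1,1)->N->(0,1) | ant2:(1,1)->N->(0,1)
  grid max=9 at (1,1)
Final grid:
  0 7 0 0
  0 9 0 0
  0 0 0 0
  0 0 0 0
Max pheromone 9 at (1,1)

Answer: (1,1)=9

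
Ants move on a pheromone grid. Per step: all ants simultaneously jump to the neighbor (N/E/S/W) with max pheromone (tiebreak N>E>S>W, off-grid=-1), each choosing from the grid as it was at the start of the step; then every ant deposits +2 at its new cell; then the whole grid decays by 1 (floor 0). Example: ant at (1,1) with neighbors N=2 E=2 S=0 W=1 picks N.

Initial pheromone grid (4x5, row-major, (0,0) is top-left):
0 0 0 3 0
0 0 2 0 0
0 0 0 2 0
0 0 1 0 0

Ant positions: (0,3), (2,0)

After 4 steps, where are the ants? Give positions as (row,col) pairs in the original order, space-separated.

Step 1: ant0:(0,3)->E->(0,4) | ant1:(2,0)->N->(1,0)
  grid max=2 at (0,3)
Step 2: ant0:(0,4)->W->(0,3) | ant1:(1,0)->N->(0,0)
  grid max=3 at (0,3)
Step 3: ant0:(0,3)->E->(0,4) | ant1:(0,0)->E->(0,1)
  grid max=2 at (0,3)
Step 4: ant0:(0,4)->W->(0,3) | ant1:(0,1)->E->(0,2)
  grid max=3 at (0,3)

(0,3) (0,2)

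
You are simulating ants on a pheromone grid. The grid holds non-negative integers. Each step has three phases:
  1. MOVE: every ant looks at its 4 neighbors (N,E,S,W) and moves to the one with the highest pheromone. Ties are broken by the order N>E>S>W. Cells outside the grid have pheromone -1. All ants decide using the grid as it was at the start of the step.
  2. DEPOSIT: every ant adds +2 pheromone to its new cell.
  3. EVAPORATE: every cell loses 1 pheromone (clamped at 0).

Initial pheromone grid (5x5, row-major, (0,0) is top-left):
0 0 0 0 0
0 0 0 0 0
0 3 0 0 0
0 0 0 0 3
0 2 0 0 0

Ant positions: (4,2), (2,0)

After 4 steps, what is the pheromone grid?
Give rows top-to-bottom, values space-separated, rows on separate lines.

After step 1: ants at (4,1),(2,1)
  0 0 0 0 0
  0 0 0 0 0
  0 4 0 0 0
  0 0 0 0 2
  0 3 0 0 0
After step 2: ants at (3,1),(1,1)
  0 0 0 0 0
  0 1 0 0 0
  0 3 0 0 0
  0 1 0 0 1
  0 2 0 0 0
After step 3: ants at (2,1),(2,1)
  0 0 0 0 0
  0 0 0 0 0
  0 6 0 0 0
  0 0 0 0 0
  0 1 0 0 0
After step 4: ants at (1,1),(1,1)
  0 0 0 0 0
  0 3 0 0 0
  0 5 0 0 0
  0 0 0 0 0
  0 0 0 0 0

0 0 0 0 0
0 3 0 0 0
0 5 0 0 0
0 0 0 0 0
0 0 0 0 0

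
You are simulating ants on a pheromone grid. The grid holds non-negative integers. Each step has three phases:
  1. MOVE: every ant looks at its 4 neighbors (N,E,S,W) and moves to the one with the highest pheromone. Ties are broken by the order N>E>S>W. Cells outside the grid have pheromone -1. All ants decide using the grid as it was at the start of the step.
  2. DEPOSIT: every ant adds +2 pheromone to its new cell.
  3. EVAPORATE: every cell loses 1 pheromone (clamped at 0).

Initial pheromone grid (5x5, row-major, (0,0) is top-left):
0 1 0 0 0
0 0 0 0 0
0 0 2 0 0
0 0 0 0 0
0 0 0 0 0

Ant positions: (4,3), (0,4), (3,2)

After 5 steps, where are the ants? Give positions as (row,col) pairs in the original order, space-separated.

Step 1: ant0:(4,3)->N->(3,3) | ant1:(0,4)->S->(1,4) | ant2:(3,2)->N->(2,2)
  grid max=3 at (2,2)
Step 2: ant0:(3,3)->N->(2,3) | ant1:(1,4)->N->(0,4) | ant2:(2,2)->N->(1,2)
  grid max=2 at (2,2)
Step 3: ant0:(2,3)->W->(2,2) | ant1:(0,4)->S->(1,4) | ant2:(1,2)->S->(2,2)
  grid max=5 at (2,2)
Step 4: ant0:(2,2)->N->(1,2) | ant1:(1,4)->N->(0,4) | ant2:(2,2)->N->(1,2)
  grid max=4 at (2,2)
Step 5: ant0:(1,2)->S->(2,2) | ant1:(0,4)->S->(1,4) | ant2:(1,2)->S->(2,2)
  grid max=7 at (2,2)

(2,2) (1,4) (2,2)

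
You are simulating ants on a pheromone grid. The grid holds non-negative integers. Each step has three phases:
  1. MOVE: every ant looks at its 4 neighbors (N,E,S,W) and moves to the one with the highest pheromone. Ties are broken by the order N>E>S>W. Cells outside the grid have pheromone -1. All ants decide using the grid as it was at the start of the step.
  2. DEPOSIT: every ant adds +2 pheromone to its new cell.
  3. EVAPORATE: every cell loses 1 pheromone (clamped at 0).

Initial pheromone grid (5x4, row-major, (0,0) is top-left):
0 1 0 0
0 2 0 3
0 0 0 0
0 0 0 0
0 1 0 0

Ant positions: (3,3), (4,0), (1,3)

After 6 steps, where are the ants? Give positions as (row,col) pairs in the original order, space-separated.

Step 1: ant0:(3,3)->N->(2,3) | ant1:(4,0)->E->(4,1) | ant2:(1,3)->N->(0,3)
  grid max=2 at (1,3)
Step 2: ant0:(2,3)->N->(1,3) | ant1:(4,1)->N->(3,1) | ant2:(0,3)->S->(1,3)
  grid max=5 at (1,3)
Step 3: ant0:(1,3)->N->(0,3) | ant1:(3,1)->S->(4,1) | ant2:(1,3)->N->(0,3)
  grid max=4 at (1,3)
Step 4: ant0:(0,3)->S->(1,3) | ant1:(4,1)->N->(3,1) | ant2:(0,3)->S->(1,3)
  grid max=7 at (1,3)
Step 5: ant0:(1,3)->N->(0,3) | ant1:(3,1)->S->(4,1) | ant2:(1,3)->N->(0,3)
  grid max=6 at (1,3)
Step 6: ant0:(0,3)->S->(1,3) | ant1:(4,1)->N->(3,1) | ant2:(0,3)->S->(1,3)
  grid max=9 at (1,3)

(1,3) (3,1) (1,3)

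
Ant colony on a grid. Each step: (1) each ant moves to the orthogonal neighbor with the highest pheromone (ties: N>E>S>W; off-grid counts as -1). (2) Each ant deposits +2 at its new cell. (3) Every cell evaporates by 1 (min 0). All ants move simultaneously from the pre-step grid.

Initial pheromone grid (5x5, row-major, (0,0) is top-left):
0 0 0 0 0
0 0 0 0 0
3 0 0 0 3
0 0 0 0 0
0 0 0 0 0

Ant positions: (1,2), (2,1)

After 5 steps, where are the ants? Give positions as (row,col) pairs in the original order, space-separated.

Step 1: ant0:(1,2)->N->(0,2) | ant1:(2,1)->W->(2,0)
  grid max=4 at (2,0)
Step 2: ant0:(0,2)->E->(0,3) | ant1:(2,0)->N->(1,0)
  grid max=3 at (2,0)
Step 3: ant0:(0,3)->E->(0,4) | ant1:(1,0)->S->(2,0)
  grid max=4 at (2,0)
Step 4: ant0:(0,4)->S->(1,4) | ant1:(2,0)->N->(1,0)
  grid max=3 at (2,0)
Step 5: ant0:(1,4)->N->(0,4) | ant1:(1,0)->S->(2,0)
  grid max=4 at (2,0)

(0,4) (2,0)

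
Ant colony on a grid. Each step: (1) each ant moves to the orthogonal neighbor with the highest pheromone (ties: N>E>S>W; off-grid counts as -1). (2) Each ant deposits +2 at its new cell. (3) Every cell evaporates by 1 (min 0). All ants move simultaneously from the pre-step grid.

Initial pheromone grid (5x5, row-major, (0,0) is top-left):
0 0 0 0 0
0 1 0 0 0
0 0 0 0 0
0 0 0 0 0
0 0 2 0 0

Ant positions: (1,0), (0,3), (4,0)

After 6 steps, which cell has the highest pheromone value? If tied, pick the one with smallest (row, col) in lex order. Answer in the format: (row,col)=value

Step 1: ant0:(1,0)->E->(1,1) | ant1:(0,3)->E->(0,4) | ant2:(4,0)->N->(3,0)
  grid max=2 at (1,1)
Step 2: ant0:(1,1)->N->(0,1) | ant1:(0,4)->S->(1,4) | ant2:(3,0)->N->(2,0)
  grid max=1 at (0,1)
Step 3: ant0:(0,1)->S->(1,1) | ant1:(1,4)->N->(0,4) | ant2:(2,0)->N->(1,0)
  grid max=2 at (1,1)
Step 4: ant0:(1,1)->W->(1,0) | ant1:(0,4)->S->(1,4) | ant2:(1,0)->E->(1,1)
  grid max=3 at (1,1)
Step 5: ant0:(1,0)->E->(1,1) | ant1:(1,4)->N->(0,4) | ant2:(1,1)->W->(1,0)
  grid max=4 at (1,1)
Step 6: ant0:(1,1)->W->(1,0) | ant1:(0,4)->S->(1,4) | ant2:(1,0)->E->(1,1)
  grid max=5 at (1,1)
Final grid:
  0 0 0 0 0
  4 5 0 0 1
  0 0 0 0 0
  0 0 0 0 0
  0 0 0 0 0
Max pheromone 5 at (1,1)

Answer: (1,1)=5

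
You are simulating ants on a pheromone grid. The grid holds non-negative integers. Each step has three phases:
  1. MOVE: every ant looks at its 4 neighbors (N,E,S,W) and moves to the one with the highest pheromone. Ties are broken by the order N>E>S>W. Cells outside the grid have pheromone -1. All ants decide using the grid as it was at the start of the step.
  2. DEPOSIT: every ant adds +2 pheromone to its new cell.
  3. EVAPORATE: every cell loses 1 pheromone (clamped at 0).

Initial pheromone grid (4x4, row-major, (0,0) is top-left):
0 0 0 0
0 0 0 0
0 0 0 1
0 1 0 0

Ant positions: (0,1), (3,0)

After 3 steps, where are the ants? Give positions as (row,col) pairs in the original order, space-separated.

Step 1: ant0:(0,1)->E->(0,2) | ant1:(3,0)->E->(3,1)
  grid max=2 at (3,1)
Step 2: ant0:(0,2)->E->(0,3) | ant1:(3,1)->N->(2,1)
  grid max=1 at (0,3)
Step 3: ant0:(0,3)->S->(1,3) | ant1:(2,1)->S->(3,1)
  grid max=2 at (3,1)

(1,3) (3,1)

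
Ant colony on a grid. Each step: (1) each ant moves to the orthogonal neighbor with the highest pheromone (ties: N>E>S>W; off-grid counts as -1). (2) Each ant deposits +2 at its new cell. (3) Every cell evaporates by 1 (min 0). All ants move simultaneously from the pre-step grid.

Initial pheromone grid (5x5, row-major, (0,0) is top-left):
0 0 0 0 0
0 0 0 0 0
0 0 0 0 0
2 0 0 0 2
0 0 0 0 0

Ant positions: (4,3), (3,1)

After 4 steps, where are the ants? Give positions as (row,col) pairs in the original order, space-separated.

Step 1: ant0:(4,3)->N->(3,3) | ant1:(3,1)->W->(3,0)
  grid max=3 at (3,0)
Step 2: ant0:(3,3)->E->(3,4) | ant1:(3,0)->N->(2,0)
  grid max=2 at (3,0)
Step 3: ant0:(3,4)->N->(2,4) | ant1:(2,0)->S->(3,0)
  grid max=3 at (3,0)
Step 4: ant0:(2,4)->S->(3,4) | ant1:(3,0)->N->(2,0)
  grid max=2 at (3,0)

(3,4) (2,0)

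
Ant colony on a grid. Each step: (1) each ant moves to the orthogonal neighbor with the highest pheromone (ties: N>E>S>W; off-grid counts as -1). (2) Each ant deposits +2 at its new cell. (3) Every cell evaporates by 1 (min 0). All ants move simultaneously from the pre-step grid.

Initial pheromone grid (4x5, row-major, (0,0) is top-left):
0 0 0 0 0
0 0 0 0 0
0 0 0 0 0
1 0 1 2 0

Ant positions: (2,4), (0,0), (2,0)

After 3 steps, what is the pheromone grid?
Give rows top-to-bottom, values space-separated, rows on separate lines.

After step 1: ants at (1,4),(0,1),(3,0)
  0 1 0 0 0
  0 0 0 0 1
  0 0 0 0 0
  2 0 0 1 0
After step 2: ants at (0,4),(0,2),(2,0)
  0 0 1 0 1
  0 0 0 0 0
  1 0 0 0 0
  1 0 0 0 0
After step 3: ants at (1,4),(0,3),(3,0)
  0 0 0 1 0
  0 0 0 0 1
  0 0 0 0 0
  2 0 0 0 0

0 0 0 1 0
0 0 0 0 1
0 0 0 0 0
2 0 0 0 0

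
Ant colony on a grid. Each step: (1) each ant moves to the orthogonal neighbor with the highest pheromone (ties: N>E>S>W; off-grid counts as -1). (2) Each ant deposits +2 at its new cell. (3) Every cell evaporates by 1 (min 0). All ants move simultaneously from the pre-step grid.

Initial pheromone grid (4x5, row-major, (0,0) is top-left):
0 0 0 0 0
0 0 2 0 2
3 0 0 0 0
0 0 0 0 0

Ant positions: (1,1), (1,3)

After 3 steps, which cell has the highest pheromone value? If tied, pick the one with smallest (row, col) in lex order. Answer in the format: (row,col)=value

Answer: (1,2)=3

Derivation:
Step 1: ant0:(1,1)->E->(1,2) | ant1:(1,3)->E->(1,4)
  grid max=3 at (1,2)
Step 2: ant0:(1,2)->N->(0,2) | ant1:(1,4)->N->(0,4)
  grid max=2 at (1,2)
Step 3: ant0:(0,2)->S->(1,2) | ant1:(0,4)->S->(1,4)
  grid max=3 at (1,2)
Final grid:
  0 0 0 0 0
  0 0 3 0 3
  0 0 0 0 0
  0 0 0 0 0
Max pheromone 3 at (1,2)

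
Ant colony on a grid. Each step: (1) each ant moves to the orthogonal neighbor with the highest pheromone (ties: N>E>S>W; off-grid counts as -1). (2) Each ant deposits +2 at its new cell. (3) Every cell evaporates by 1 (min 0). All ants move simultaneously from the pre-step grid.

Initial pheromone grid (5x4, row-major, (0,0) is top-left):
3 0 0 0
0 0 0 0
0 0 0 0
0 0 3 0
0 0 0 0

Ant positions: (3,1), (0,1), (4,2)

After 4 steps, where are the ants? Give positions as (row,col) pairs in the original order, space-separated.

Step 1: ant0:(3,1)->E->(3,2) | ant1:(0,1)->W->(0,0) | ant2:(4,2)->N->(3,2)
  grid max=6 at (3,2)
Step 2: ant0:(3,2)->N->(2,2) | ant1:(0,0)->E->(0,1) | ant2:(3,2)->N->(2,2)
  grid max=5 at (3,2)
Step 3: ant0:(2,2)->S->(3,2) | ant1:(0,1)->W->(0,0) | ant2:(2,2)->S->(3,2)
  grid max=8 at (3,2)
Step 4: ant0:(3,2)->N->(2,2) | ant1:(0,0)->E->(0,1) | ant2:(3,2)->N->(2,2)
  grid max=7 at (3,2)

(2,2) (0,1) (2,2)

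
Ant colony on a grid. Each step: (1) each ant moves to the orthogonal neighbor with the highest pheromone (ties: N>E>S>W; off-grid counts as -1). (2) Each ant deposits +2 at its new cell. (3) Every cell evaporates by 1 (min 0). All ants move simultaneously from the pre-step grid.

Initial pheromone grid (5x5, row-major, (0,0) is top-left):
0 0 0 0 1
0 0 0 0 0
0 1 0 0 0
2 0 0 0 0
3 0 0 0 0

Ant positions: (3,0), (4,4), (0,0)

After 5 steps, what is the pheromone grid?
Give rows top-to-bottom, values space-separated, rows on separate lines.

After step 1: ants at (4,0),(3,4),(0,1)
  0 1 0 0 0
  0 0 0 0 0
  0 0 0 0 0
  1 0 0 0 1
  4 0 0 0 0
After step 2: ants at (3,0),(2,4),(0,2)
  0 0 1 0 0
  0 0 0 0 0
  0 0 0 0 1
  2 0 0 0 0
  3 0 0 0 0
After step 3: ants at (4,0),(1,4),(0,3)
  0 0 0 1 0
  0 0 0 0 1
  0 0 0 0 0
  1 0 0 0 0
  4 0 0 0 0
After step 4: ants at (3,0),(0,4),(0,4)
  0 0 0 0 3
  0 0 0 0 0
  0 0 0 0 0
  2 0 0 0 0
  3 0 0 0 0
After step 5: ants at (4,0),(1,4),(1,4)
  0 0 0 0 2
  0 0 0 0 3
  0 0 0 0 0
  1 0 0 0 0
  4 0 0 0 0

0 0 0 0 2
0 0 0 0 3
0 0 0 0 0
1 0 0 0 0
4 0 0 0 0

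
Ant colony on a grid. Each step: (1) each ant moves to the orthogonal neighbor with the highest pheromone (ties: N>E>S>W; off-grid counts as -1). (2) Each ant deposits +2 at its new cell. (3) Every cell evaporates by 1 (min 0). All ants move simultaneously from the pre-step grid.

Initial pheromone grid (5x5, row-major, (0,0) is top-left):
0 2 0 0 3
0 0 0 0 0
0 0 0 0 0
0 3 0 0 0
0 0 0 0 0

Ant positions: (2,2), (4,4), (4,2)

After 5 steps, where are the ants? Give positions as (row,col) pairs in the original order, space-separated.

Step 1: ant0:(2,2)->N->(1,2) | ant1:(4,4)->N->(3,4) | ant2:(4,2)->N->(3,2)
  grid max=2 at (0,4)
Step 2: ant0:(1,2)->N->(0,2) | ant1:(3,4)->N->(2,4) | ant2:(3,2)->W->(3,1)
  grid max=3 at (3,1)
Step 3: ant0:(0,2)->E->(0,3) | ant1:(2,4)->N->(1,4) | ant2:(3,1)->N->(2,1)
  grid max=2 at (3,1)
Step 4: ant0:(0,3)->E->(0,4) | ant1:(1,4)->N->(0,4) | ant2:(2,1)->S->(3,1)
  grid max=3 at (0,4)
Step 5: ant0:(0,4)->S->(1,4) | ant1:(0,4)->S->(1,4) | ant2:(3,1)->N->(2,1)
  grid max=3 at (1,4)

(1,4) (1,4) (2,1)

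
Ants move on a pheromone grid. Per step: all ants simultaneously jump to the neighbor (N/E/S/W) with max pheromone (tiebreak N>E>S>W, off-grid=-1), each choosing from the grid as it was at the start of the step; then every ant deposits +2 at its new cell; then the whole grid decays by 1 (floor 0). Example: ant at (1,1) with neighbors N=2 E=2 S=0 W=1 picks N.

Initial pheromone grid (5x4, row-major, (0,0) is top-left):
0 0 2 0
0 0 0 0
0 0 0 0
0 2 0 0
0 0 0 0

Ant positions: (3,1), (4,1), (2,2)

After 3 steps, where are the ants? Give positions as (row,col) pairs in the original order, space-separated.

Step 1: ant0:(3,1)->N->(2,1) | ant1:(4,1)->N->(3,1) | ant2:(2,2)->N->(1,2)
  grid max=3 at (3,1)
Step 2: ant0:(2,1)->S->(3,1) | ant1:(3,1)->N->(2,1) | ant2:(1,2)->N->(0,2)
  grid max=4 at (3,1)
Step 3: ant0:(3,1)->N->(2,1) | ant1:(2,1)->S->(3,1) | ant2:(0,2)->E->(0,3)
  grid max=5 at (3,1)

(2,1) (3,1) (0,3)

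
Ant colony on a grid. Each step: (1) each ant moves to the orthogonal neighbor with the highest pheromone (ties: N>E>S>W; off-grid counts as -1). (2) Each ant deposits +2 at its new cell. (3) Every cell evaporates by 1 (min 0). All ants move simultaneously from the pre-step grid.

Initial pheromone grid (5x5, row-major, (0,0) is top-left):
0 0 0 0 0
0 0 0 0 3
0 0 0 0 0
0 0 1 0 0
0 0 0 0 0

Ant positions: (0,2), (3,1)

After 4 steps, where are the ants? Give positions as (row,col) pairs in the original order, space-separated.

Step 1: ant0:(0,2)->E->(0,3) | ant1:(3,1)->E->(3,2)
  grid max=2 at (1,4)
Step 2: ant0:(0,3)->E->(0,4) | ant1:(3,2)->N->(2,2)
  grid max=1 at (0,4)
Step 3: ant0:(0,4)->S->(1,4) | ant1:(2,2)->S->(3,2)
  grid max=2 at (1,4)
Step 4: ant0:(1,4)->N->(0,4) | ant1:(3,2)->N->(2,2)
  grid max=1 at (0,4)

(0,4) (2,2)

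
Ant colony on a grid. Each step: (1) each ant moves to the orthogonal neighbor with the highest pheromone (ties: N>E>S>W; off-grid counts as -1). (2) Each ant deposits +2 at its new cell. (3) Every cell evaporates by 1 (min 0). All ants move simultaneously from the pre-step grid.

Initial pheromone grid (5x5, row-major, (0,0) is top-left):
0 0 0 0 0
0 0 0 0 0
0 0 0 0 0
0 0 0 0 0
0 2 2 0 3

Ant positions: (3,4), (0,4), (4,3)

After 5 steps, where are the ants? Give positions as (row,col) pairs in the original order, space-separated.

Step 1: ant0:(3,4)->S->(4,4) | ant1:(0,4)->S->(1,4) | ant2:(4,3)->E->(4,4)
  grid max=6 at (4,4)
Step 2: ant0:(4,4)->N->(3,4) | ant1:(1,4)->N->(0,4) | ant2:(4,4)->N->(3,4)
  grid max=5 at (4,4)
Step 3: ant0:(3,4)->S->(4,4) | ant1:(0,4)->S->(1,4) | ant2:(3,4)->S->(4,4)
  grid max=8 at (4,4)
Step 4: ant0:(4,4)->N->(3,4) | ant1:(1,4)->N->(0,4) | ant2:(4,4)->N->(3,4)
  grid max=7 at (4,4)
Step 5: ant0:(3,4)->S->(4,4) | ant1:(0,4)->S->(1,4) | ant2:(3,4)->S->(4,4)
  grid max=10 at (4,4)

(4,4) (1,4) (4,4)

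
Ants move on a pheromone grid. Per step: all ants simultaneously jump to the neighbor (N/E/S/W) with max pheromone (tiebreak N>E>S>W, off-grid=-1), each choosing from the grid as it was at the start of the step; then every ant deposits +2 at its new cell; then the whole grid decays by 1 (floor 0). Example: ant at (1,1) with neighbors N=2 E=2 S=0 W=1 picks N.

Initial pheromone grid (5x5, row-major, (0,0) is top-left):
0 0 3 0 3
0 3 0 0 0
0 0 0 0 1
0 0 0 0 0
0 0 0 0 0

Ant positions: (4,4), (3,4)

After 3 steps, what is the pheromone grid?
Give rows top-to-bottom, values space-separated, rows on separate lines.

After step 1: ants at (3,4),(2,4)
  0 0 2 0 2
  0 2 0 0 0
  0 0 0 0 2
  0 0 0 0 1
  0 0 0 0 0
After step 2: ants at (2,4),(3,4)
  0 0 1 0 1
  0 1 0 0 0
  0 0 0 0 3
  0 0 0 0 2
  0 0 0 0 0
After step 3: ants at (3,4),(2,4)
  0 0 0 0 0
  0 0 0 0 0
  0 0 0 0 4
  0 0 0 0 3
  0 0 0 0 0

0 0 0 0 0
0 0 0 0 0
0 0 0 0 4
0 0 0 0 3
0 0 0 0 0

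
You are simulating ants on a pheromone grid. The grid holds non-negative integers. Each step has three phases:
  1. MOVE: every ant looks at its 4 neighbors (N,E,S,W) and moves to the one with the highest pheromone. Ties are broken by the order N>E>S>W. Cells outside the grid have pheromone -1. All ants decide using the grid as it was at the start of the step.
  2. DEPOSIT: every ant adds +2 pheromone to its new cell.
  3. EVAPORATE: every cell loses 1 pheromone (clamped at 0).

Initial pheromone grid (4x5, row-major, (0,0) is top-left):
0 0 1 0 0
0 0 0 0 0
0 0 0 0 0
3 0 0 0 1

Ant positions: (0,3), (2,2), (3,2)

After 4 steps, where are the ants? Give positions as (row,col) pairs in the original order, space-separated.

Step 1: ant0:(0,3)->W->(0,2) | ant1:(2,2)->N->(1,2) | ant2:(3,2)->N->(2,2)
  grid max=2 at (0,2)
Step 2: ant0:(0,2)->S->(1,2) | ant1:(1,2)->N->(0,2) | ant2:(2,2)->N->(1,2)
  grid max=4 at (1,2)
Step 3: ant0:(1,2)->N->(0,2) | ant1:(0,2)->S->(1,2) | ant2:(1,2)->N->(0,2)
  grid max=6 at (0,2)
Step 4: ant0:(0,2)->S->(1,2) | ant1:(1,2)->N->(0,2) | ant2:(0,2)->S->(1,2)
  grid max=8 at (1,2)

(1,2) (0,2) (1,2)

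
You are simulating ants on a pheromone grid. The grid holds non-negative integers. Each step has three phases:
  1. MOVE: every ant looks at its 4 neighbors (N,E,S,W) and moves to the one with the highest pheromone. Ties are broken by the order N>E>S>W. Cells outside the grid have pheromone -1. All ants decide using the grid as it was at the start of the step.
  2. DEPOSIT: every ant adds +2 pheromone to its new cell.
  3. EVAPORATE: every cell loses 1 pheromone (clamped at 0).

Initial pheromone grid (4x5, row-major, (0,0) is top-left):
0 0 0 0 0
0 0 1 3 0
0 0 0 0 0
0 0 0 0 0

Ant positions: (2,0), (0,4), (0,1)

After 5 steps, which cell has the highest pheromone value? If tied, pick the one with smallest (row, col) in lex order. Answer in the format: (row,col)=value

Step 1: ant0:(2,0)->N->(1,0) | ant1:(0,4)->S->(1,4) | ant2:(0,1)->E->(0,2)
  grid max=2 at (1,3)
Step 2: ant0:(1,0)->N->(0,0) | ant1:(1,4)->W->(1,3) | ant2:(0,2)->E->(0,3)
  grid max=3 at (1,3)
Step 3: ant0:(0,0)->E->(0,1) | ant1:(1,3)->N->(0,3) | ant2:(0,3)->S->(1,3)
  grid max=4 at (1,3)
Step 4: ant0:(0,1)->E->(0,2) | ant1:(0,3)->S->(1,3) | ant2:(1,3)->N->(0,3)
  grid max=5 at (1,3)
Step 5: ant0:(0,2)->E->(0,3) | ant1:(1,3)->N->(0,3) | ant2:(0,3)->S->(1,3)
  grid max=6 at (0,3)
Final grid:
  0 0 0 6 0
  0 0 0 6 0
  0 0 0 0 0
  0 0 0 0 0
Max pheromone 6 at (0,3)

Answer: (0,3)=6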